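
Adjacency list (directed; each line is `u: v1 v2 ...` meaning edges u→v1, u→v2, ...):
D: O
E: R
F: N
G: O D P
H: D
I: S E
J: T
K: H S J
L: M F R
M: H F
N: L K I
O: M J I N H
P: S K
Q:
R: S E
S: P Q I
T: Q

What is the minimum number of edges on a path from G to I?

Level 0: G
Level 1: D, O, P
Level 2: H, I, J, K, M, N, S
Level 3: E, F, L, Q, T
Level 4: R
I first appears at level 2.

2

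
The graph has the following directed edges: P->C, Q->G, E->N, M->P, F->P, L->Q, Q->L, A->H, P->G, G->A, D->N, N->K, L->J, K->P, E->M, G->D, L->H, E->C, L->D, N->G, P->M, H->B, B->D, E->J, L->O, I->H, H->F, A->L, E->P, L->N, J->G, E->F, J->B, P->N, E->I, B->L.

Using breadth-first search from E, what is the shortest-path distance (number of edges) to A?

3

Level 0: E
Level 1: C, F, I, J, M, N, P
Level 2: B, G, H, K
Level 3: A, D, L
Level 4: O, Q
A first appears at level 3.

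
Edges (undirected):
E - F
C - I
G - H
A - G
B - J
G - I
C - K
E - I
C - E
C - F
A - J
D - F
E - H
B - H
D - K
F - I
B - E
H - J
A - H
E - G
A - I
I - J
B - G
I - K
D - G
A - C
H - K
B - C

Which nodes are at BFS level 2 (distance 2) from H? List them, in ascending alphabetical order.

C, D, F, I

Level 0: H
Level 1: A, B, E, G, J, K
Level 2: C, D, F, I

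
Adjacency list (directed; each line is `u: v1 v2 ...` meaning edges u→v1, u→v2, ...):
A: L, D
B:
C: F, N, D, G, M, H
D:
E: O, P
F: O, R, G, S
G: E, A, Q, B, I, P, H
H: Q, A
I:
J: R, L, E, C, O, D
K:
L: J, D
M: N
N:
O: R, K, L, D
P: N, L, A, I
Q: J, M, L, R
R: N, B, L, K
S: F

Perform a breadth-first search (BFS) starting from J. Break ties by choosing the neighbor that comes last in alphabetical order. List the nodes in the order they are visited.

J → R → O → L → E → D → C → N → K → B → P → M → H → G → F → I → A → Q → S

Visit J; enqueue R, O, L, E, D, C → queue [R, O, L, E, D, C]
Visit R; enqueue N, K, B → queue [O, L, E, D, C, N, K, B]
Visit O → queue [L, E, D, C, N, K, B]
Visit L → queue [E, D, C, N, K, B]
Visit E; enqueue P → queue [D, C, N, K, B, P]
Visit D → queue [C, N, K, B, P]
Visit C; enqueue M, H, G, F → queue [N, K, B, P, M, H, G, F]
Visit N → queue [K, B, P, M, H, G, F]
Visit K → queue [B, P, M, H, G, F]
Visit B → queue [P, M, H, G, F]
Visit P; enqueue I, A → queue [M, H, G, F, I, A]
Visit M → queue [H, G, F, I, A]
Visit H; enqueue Q → queue [G, F, I, A, Q]
Visit G → queue [F, I, A, Q]
Visit F; enqueue S → queue [I, A, Q, S]
Visit I → queue [A, Q, S]
Visit A → queue [Q, S]
Visit Q → queue [S]
Visit S → queue []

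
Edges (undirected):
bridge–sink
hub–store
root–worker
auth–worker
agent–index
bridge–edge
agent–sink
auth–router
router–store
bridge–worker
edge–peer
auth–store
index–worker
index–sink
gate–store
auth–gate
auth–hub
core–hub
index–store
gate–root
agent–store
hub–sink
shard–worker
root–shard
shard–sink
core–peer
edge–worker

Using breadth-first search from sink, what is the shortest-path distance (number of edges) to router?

3

Level 0: sink
Level 1: agent, bridge, hub, index, shard
Level 2: auth, core, edge, root, store, worker
Level 3: gate, peer, router
router first appears at level 3.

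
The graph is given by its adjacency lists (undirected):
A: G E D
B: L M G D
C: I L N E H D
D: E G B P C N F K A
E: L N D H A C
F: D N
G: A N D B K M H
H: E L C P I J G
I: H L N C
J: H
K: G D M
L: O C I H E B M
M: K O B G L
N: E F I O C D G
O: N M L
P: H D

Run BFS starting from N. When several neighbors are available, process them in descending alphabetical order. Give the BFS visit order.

N -> O -> I -> G -> F -> E -> D -> C -> M -> L -> H -> K -> B -> A -> P -> J

Visit N; enqueue O, I, G, F, E, D, C → queue [O, I, G, F, E, D, C]
Visit O; enqueue M, L → queue [I, G, F, E, D, C, M, L]
Visit I; enqueue H → queue [G, F, E, D, C, M, L, H]
Visit G; enqueue K, B, A → queue [F, E, D, C, M, L, H, K, B, A]
Visit F → queue [E, D, C, M, L, H, K, B, A]
Visit E → queue [D, C, M, L, H, K, B, A]
Visit D; enqueue P → queue [C, M, L, H, K, B, A, P]
Visit C → queue [M, L, H, K, B, A, P]
Visit M → queue [L, H, K, B, A, P]
Visit L → queue [H, K, B, A, P]
Visit H; enqueue J → queue [K, B, A, P, J]
Visit K → queue [B, A, P, J]
Visit B → queue [A, P, J]
Visit A → queue [P, J]
Visit P → queue [J]
Visit J → queue []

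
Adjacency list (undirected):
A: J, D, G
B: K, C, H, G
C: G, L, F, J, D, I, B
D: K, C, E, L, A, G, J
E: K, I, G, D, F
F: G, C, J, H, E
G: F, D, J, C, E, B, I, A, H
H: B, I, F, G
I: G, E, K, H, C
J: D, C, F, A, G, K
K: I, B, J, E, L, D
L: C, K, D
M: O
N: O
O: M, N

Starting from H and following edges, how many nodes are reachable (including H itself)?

12

BFS from H visits: H, I, G, F, B, K, E, C, J, D, A, L
Reachable nodes: 12 of 15 total.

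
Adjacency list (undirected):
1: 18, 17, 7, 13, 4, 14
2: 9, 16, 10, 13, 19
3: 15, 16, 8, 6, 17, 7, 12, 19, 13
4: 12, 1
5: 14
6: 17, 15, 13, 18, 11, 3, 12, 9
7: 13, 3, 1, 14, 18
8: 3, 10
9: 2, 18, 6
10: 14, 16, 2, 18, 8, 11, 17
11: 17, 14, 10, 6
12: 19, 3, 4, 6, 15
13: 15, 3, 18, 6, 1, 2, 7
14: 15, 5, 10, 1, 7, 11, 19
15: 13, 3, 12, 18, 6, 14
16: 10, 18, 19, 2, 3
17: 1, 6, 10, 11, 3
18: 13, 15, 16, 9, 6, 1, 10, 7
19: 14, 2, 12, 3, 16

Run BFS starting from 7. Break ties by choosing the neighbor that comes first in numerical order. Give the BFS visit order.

Visit 7; enqueue 1, 3, 13, 14, 18 → queue [1, 3, 13, 14, 18]
Visit 1; enqueue 4, 17 → queue [3, 13, 14, 18, 4, 17]
Visit 3; enqueue 6, 8, 12, 15, 16, 19 → queue [13, 14, 18, 4, 17, 6, 8, 12, 15, 16, 19]
Visit 13; enqueue 2 → queue [14, 18, 4, 17, 6, 8, 12, 15, 16, 19, 2]
Visit 14; enqueue 5, 10, 11 → queue [18, 4, 17, 6, 8, 12, 15, 16, 19, 2, 5, 10, 11]
Visit 18; enqueue 9 → queue [4, 17, 6, 8, 12, 15, 16, 19, 2, 5, 10, 11, 9]
Visit 4 → queue [17, 6, 8, 12, 15, 16, 19, 2, 5, 10, 11, 9]
Visit 17 → queue [6, 8, 12, 15, 16, 19, 2, 5, 10, 11, 9]
Visit 6 → queue [8, 12, 15, 16, 19, 2, 5, 10, 11, 9]
Visit 8 → queue [12, 15, 16, 19, 2, 5, 10, 11, 9]
Visit 12 → queue [15, 16, 19, 2, 5, 10, 11, 9]
Visit 15 → queue [16, 19, 2, 5, 10, 11, 9]
Visit 16 → queue [19, 2, 5, 10, 11, 9]
Visit 19 → queue [2, 5, 10, 11, 9]
Visit 2 → queue [5, 10, 11, 9]
Visit 5 → queue [10, 11, 9]
Visit 10 → queue [11, 9]
Visit 11 → queue [9]
Visit 9 → queue []

7 → 1 → 3 → 13 → 14 → 18 → 4 → 17 → 6 → 8 → 12 → 15 → 16 → 19 → 2 → 5 → 10 → 11 → 9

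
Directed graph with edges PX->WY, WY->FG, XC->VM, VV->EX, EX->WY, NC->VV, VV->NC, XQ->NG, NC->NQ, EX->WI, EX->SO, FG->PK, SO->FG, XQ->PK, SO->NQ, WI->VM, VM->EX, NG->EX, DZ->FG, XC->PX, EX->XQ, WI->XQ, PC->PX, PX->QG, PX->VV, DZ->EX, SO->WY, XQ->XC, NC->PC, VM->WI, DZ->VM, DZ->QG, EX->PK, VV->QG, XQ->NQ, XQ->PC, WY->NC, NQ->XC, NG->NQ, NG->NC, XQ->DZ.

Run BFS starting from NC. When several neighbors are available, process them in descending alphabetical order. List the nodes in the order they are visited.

NC -> VV -> PC -> NQ -> QG -> EX -> PX -> XC -> XQ -> WY -> WI -> SO -> PK -> VM -> NG -> DZ -> FG

Visit NC; enqueue VV, PC, NQ → queue [VV, PC, NQ]
Visit VV; enqueue QG, EX → queue [PC, NQ, QG, EX]
Visit PC; enqueue PX → queue [NQ, QG, EX, PX]
Visit NQ; enqueue XC → queue [QG, EX, PX, XC]
Visit QG → queue [EX, PX, XC]
Visit EX; enqueue XQ, WY, WI, SO, PK → queue [PX, XC, XQ, WY, WI, SO, PK]
Visit PX → queue [XC, XQ, WY, WI, SO, PK]
Visit XC; enqueue VM → queue [XQ, WY, WI, SO, PK, VM]
Visit XQ; enqueue NG, DZ → queue [WY, WI, SO, PK, VM, NG, DZ]
Visit WY; enqueue FG → queue [WI, SO, PK, VM, NG, DZ, FG]
Visit WI → queue [SO, PK, VM, NG, DZ, FG]
Visit SO → queue [PK, VM, NG, DZ, FG]
Visit PK → queue [VM, NG, DZ, FG]
Visit VM → queue [NG, DZ, FG]
Visit NG → queue [DZ, FG]
Visit DZ → queue [FG]
Visit FG → queue []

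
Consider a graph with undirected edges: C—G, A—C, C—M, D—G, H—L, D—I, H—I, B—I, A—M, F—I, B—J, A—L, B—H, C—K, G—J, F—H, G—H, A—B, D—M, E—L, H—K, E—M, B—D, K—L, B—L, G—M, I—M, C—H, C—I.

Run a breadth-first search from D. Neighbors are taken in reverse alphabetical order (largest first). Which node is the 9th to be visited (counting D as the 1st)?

H

Visit D; enqueue M, I, G, B → queue [M, I, G, B]
Visit M; enqueue E, C, A → queue [I, G, B, E, C, A]
Visit I; enqueue H, F → queue [G, B, E, C, A, H, F]
Visit G; enqueue J → queue [B, E, C, A, H, F, J]
Visit B; enqueue L → queue [E, C, A, H, F, J, L]
Visit E → queue [C, A, H, F, J, L]
Visit C; enqueue K → queue [A, H, F, J, L, K]
Visit A → queue [H, F, J, L, K]
Visit H → queue [F, J, L, K]
Visit F → queue [J, L, K]
Visit J → queue [L, K]
Visit L → queue [K]
Visit K → queue []

Visit order: D, M, I, G, B, E, C, A, H, F, J, L, K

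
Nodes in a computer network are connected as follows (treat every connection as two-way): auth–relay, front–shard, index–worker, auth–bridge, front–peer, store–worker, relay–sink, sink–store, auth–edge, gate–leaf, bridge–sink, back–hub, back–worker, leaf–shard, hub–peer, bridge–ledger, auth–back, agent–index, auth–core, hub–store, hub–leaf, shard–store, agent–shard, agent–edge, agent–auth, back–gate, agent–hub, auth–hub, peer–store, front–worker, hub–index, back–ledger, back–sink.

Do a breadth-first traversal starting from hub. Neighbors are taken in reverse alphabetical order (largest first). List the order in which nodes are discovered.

Visit hub; enqueue store, peer, leaf, index, back, auth, agent → queue [store, peer, leaf, index, back, auth, agent]
Visit store; enqueue worker, sink, shard → queue [peer, leaf, index, back, auth, agent, worker, sink, shard]
Visit peer; enqueue front → queue [leaf, index, back, auth, agent, worker, sink, shard, front]
Visit leaf; enqueue gate → queue [index, back, auth, agent, worker, sink, shard, front, gate]
Visit index → queue [back, auth, agent, worker, sink, shard, front, gate]
Visit back; enqueue ledger → queue [auth, agent, worker, sink, shard, front, gate, ledger]
Visit auth; enqueue relay, edge, core, bridge → queue [agent, worker, sink, shard, front, gate, ledger, relay, edge, core, bridge]
Visit agent → queue [worker, sink, shard, front, gate, ledger, relay, edge, core, bridge]
Visit worker → queue [sink, shard, front, gate, ledger, relay, edge, core, bridge]
Visit sink → queue [shard, front, gate, ledger, relay, edge, core, bridge]
Visit shard → queue [front, gate, ledger, relay, edge, core, bridge]
Visit front → queue [gate, ledger, relay, edge, core, bridge]
Visit gate → queue [ledger, relay, edge, core, bridge]
Visit ledger → queue [relay, edge, core, bridge]
Visit relay → queue [edge, core, bridge]
Visit edge → queue [core, bridge]
Visit core → queue [bridge]
Visit bridge → queue []

hub → store → peer → leaf → index → back → auth → agent → worker → sink → shard → front → gate → ledger → relay → edge → core → bridge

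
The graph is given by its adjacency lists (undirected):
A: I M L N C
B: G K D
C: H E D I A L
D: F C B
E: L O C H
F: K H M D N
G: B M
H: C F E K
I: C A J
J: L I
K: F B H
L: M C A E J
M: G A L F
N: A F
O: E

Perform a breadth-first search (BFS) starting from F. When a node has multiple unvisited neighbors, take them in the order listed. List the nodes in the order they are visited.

Visit F; enqueue K, H, M, D, N → queue [K, H, M, D, N]
Visit K; enqueue B → queue [H, M, D, N, B]
Visit H; enqueue C, E → queue [M, D, N, B, C, E]
Visit M; enqueue G, A, L → queue [D, N, B, C, E, G, A, L]
Visit D → queue [N, B, C, E, G, A, L]
Visit N → queue [B, C, E, G, A, L]
Visit B → queue [C, E, G, A, L]
Visit C; enqueue I → queue [E, G, A, L, I]
Visit E; enqueue O → queue [G, A, L, I, O]
Visit G → queue [A, L, I, O]
Visit A → queue [L, I, O]
Visit L; enqueue J → queue [I, O, J]
Visit I → queue [O, J]
Visit O → queue [J]
Visit J → queue []

F K H M D N B C E G A L I O J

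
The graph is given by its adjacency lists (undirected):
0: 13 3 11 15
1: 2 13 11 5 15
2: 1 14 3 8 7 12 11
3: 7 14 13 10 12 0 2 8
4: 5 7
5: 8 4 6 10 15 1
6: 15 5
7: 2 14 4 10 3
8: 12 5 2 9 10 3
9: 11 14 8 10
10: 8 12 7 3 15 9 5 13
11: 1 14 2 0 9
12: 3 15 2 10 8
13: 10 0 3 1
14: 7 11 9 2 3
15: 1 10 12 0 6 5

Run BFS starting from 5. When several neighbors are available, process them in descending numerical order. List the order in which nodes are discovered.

Visit 5; enqueue 15, 10, 8, 6, 4, 1 → queue [15, 10, 8, 6, 4, 1]
Visit 15; enqueue 12, 0 → queue [10, 8, 6, 4, 1, 12, 0]
Visit 10; enqueue 13, 9, 7, 3 → queue [8, 6, 4, 1, 12, 0, 13, 9, 7, 3]
Visit 8; enqueue 2 → queue [6, 4, 1, 12, 0, 13, 9, 7, 3, 2]
Visit 6 → queue [4, 1, 12, 0, 13, 9, 7, 3, 2]
Visit 4 → queue [1, 12, 0, 13, 9, 7, 3, 2]
Visit 1; enqueue 11 → queue [12, 0, 13, 9, 7, 3, 2, 11]
Visit 12 → queue [0, 13, 9, 7, 3, 2, 11]
Visit 0 → queue [13, 9, 7, 3, 2, 11]
Visit 13 → queue [9, 7, 3, 2, 11]
Visit 9; enqueue 14 → queue [7, 3, 2, 11, 14]
Visit 7 → queue [3, 2, 11, 14]
Visit 3 → queue [2, 11, 14]
Visit 2 → queue [11, 14]
Visit 11 → queue [14]
Visit 14 → queue []

5, 15, 10, 8, 6, 4, 1, 12, 0, 13, 9, 7, 3, 2, 11, 14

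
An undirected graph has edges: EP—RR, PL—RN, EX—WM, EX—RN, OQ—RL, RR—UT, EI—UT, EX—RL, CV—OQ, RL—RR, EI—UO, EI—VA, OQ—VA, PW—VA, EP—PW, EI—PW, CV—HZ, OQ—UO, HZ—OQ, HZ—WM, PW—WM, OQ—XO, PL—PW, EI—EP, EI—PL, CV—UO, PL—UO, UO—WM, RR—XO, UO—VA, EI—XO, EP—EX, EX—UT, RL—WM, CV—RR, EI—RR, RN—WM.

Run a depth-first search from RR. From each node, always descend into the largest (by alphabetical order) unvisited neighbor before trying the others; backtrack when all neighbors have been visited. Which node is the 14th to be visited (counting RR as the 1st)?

Visit RR
RR → XO
XO → OQ
OQ → VA
VA → UO
UO → WM
WM → RN
RN → PL
PL → PW
PW → EP
EP → EX
EX → UT
UT → EI
EX → RL
WM → HZ
HZ → CV

Visit order: RR, XO, OQ, VA, UO, WM, RN, PL, PW, EP, EX, UT, EI, RL, HZ, CV

RL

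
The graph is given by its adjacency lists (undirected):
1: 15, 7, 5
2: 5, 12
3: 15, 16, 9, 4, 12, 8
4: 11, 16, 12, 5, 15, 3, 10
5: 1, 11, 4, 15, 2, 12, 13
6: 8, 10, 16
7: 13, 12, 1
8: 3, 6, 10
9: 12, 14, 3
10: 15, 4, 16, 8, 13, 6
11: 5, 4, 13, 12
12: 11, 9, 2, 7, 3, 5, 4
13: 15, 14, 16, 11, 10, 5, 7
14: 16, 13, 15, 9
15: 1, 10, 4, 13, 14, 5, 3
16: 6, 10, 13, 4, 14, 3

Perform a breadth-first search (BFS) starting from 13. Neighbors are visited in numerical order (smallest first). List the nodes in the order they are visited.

Visit 13; enqueue 5, 7, 10, 11, 14, 15, 16 → queue [5, 7, 10, 11, 14, 15, 16]
Visit 5; enqueue 1, 2, 4, 12 → queue [7, 10, 11, 14, 15, 16, 1, 2, 4, 12]
Visit 7 → queue [10, 11, 14, 15, 16, 1, 2, 4, 12]
Visit 10; enqueue 6, 8 → queue [11, 14, 15, 16, 1, 2, 4, 12, 6, 8]
Visit 11 → queue [14, 15, 16, 1, 2, 4, 12, 6, 8]
Visit 14; enqueue 9 → queue [15, 16, 1, 2, 4, 12, 6, 8, 9]
Visit 15; enqueue 3 → queue [16, 1, 2, 4, 12, 6, 8, 9, 3]
Visit 16 → queue [1, 2, 4, 12, 6, 8, 9, 3]
Visit 1 → queue [2, 4, 12, 6, 8, 9, 3]
Visit 2 → queue [4, 12, 6, 8, 9, 3]
Visit 4 → queue [12, 6, 8, 9, 3]
Visit 12 → queue [6, 8, 9, 3]
Visit 6 → queue [8, 9, 3]
Visit 8 → queue [9, 3]
Visit 9 → queue [3]
Visit 3 → queue []

13 5 7 10 11 14 15 16 1 2 4 12 6 8 9 3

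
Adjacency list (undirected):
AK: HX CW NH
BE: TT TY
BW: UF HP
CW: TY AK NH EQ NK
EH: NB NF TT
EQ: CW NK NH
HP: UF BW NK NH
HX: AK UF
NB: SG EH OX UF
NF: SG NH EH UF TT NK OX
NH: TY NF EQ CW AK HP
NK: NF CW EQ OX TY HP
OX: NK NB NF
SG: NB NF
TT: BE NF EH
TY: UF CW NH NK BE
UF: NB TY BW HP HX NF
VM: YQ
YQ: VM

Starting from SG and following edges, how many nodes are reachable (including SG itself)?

17

BFS from SG visits: SG, NB, NF, EH, OX, UF, NH, NK, TT, BW, HP, HX, TY, AK, CW, EQ, BE
Reachable nodes: 17 of 19 total.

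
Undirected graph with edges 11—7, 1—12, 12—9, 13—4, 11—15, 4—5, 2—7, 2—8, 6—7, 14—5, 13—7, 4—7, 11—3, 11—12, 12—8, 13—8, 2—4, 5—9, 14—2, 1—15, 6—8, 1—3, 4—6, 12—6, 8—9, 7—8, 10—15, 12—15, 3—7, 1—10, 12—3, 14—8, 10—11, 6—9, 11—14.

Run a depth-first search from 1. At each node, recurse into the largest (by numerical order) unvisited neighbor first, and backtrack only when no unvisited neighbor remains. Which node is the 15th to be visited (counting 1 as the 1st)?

10

Visit 1
1 → 15
15 → 12
12 → 11
11 → 14
14 → 8
8 → 13
13 → 7
7 → 6
6 → 9
9 → 5
5 → 4
4 → 2
7 → 3
11 → 10

Visit order: 1, 15, 12, 11, 14, 8, 13, 7, 6, 9, 5, 4, 2, 3, 10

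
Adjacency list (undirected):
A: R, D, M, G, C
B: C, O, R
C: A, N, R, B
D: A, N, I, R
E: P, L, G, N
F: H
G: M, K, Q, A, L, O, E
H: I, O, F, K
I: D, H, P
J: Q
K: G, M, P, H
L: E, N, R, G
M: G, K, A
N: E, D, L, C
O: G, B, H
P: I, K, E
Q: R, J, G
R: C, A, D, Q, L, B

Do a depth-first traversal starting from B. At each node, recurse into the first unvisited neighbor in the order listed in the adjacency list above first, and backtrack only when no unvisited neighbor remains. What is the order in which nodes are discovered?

Visit B
B → C
C → A
A → R
R → D
D → N
N → E
E → P
P → I
I → H
H → O
O → G
G → M
M → K
G → Q
Q → J
G → L
H → F

B → C → A → R → D → N → E → P → I → H → O → G → M → K → Q → J → L → F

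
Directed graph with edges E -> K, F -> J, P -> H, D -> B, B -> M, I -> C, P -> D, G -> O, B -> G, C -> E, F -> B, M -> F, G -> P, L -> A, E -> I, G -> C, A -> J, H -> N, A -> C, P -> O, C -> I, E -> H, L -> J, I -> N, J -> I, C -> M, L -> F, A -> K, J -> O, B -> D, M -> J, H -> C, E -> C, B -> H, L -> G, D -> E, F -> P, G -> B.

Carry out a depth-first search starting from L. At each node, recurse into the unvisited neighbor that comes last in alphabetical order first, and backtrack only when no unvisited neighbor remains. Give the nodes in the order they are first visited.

Visit L
L → J
J → O
J → I
I → N
I → C
C → M
M → F
F → P
P → H
P → D
D → E
E → K
D → B
B → G
L → A

L → J → O → I → N → C → M → F → P → H → D → E → K → B → G → A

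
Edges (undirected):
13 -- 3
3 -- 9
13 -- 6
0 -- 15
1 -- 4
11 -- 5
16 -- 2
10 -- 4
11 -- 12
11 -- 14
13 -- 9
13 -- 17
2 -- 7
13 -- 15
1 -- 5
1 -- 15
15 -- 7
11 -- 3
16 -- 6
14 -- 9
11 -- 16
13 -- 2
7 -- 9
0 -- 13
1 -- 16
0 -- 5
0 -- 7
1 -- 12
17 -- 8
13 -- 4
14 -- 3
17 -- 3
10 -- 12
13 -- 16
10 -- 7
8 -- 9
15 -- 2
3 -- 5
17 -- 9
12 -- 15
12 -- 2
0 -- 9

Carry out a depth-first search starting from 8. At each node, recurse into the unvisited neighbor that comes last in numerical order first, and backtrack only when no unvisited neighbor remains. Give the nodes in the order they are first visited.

Visit 8
8 → 17
17 → 13
13 → 16
16 → 11
11 → 14
14 → 9
9 → 7
7 → 15
15 → 12
12 → 10
10 → 4
4 → 1
1 → 5
5 → 3
5 → 0
12 → 2
16 → 6

8 -> 17 -> 13 -> 16 -> 11 -> 14 -> 9 -> 7 -> 15 -> 12 -> 10 -> 4 -> 1 -> 5 -> 3 -> 0 -> 2 -> 6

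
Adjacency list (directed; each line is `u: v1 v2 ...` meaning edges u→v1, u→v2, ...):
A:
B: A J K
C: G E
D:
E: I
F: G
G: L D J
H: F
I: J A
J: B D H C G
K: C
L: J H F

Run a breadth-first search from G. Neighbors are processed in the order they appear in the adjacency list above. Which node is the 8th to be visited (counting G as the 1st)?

Visit G; enqueue L, D, J → queue [L, D, J]
Visit L; enqueue H, F → queue [D, J, H, F]
Visit D → queue [J, H, F]
Visit J; enqueue B, C → queue [H, F, B, C]
Visit H → queue [F, B, C]
Visit F → queue [B, C]
Visit B; enqueue A, K → queue [C, A, K]
Visit C; enqueue E → queue [A, K, E]
Visit A → queue [K, E]
Visit K → queue [E]
Visit E; enqueue I → queue [I]
Visit I → queue []

Visit order: G, L, D, J, H, F, B, C, A, K, E, I

C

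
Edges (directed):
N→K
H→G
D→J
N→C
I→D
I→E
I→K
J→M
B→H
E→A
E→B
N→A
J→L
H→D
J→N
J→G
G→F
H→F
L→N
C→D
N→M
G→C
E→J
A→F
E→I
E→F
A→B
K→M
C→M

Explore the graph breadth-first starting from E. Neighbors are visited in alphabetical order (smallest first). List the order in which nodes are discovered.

E -> A -> B -> F -> I -> J -> H -> D -> K -> G -> L -> M -> N -> C

Visit E; enqueue A, B, F, I, J → queue [A, B, F, I, J]
Visit A → queue [B, F, I, J]
Visit B; enqueue H → queue [F, I, J, H]
Visit F → queue [I, J, H]
Visit I; enqueue D, K → queue [J, H, D, K]
Visit J; enqueue G, L, M, N → queue [H, D, K, G, L, M, N]
Visit H → queue [D, K, G, L, M, N]
Visit D → queue [K, G, L, M, N]
Visit K → queue [G, L, M, N]
Visit G; enqueue C → queue [L, M, N, C]
Visit L → queue [M, N, C]
Visit M → queue [N, C]
Visit N → queue [C]
Visit C → queue []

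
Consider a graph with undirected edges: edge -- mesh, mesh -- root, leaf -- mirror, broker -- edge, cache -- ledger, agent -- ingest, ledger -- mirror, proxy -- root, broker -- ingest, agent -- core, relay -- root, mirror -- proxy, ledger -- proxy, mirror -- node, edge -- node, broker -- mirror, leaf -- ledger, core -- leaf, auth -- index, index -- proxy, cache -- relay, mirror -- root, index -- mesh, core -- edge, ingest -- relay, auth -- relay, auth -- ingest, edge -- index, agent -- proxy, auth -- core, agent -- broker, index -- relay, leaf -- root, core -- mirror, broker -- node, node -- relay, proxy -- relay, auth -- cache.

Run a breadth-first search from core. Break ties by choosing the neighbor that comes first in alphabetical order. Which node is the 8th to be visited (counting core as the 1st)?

Visit core; enqueue agent, auth, edge, leaf, mirror → queue [agent, auth, edge, leaf, mirror]
Visit agent; enqueue broker, ingest, proxy → queue [auth, edge, leaf, mirror, broker, ingest, proxy]
Visit auth; enqueue cache, index, relay → queue [edge, leaf, mirror, broker, ingest, proxy, cache, index, relay]
Visit edge; enqueue mesh, node → queue [leaf, mirror, broker, ingest, proxy, cache, index, relay, mesh, node]
Visit leaf; enqueue ledger, root → queue [mirror, broker, ingest, proxy, cache, index, relay, mesh, node, ledger, root]
Visit mirror → queue [broker, ingest, proxy, cache, index, relay, mesh, node, ledger, root]
Visit broker → queue [ingest, proxy, cache, index, relay, mesh, node, ledger, root]
Visit ingest → queue [proxy, cache, index, relay, mesh, node, ledger, root]
Visit proxy → queue [cache, index, relay, mesh, node, ledger, root]
Visit cache → queue [index, relay, mesh, node, ledger, root]
Visit index → queue [relay, mesh, node, ledger, root]
Visit relay → queue [mesh, node, ledger, root]
Visit mesh → queue [node, ledger, root]
Visit node → queue [ledger, root]
Visit ledger → queue [root]
Visit root → queue []

Visit order: core, agent, auth, edge, leaf, mirror, broker, ingest, proxy, cache, index, relay, mesh, node, ledger, root

ingest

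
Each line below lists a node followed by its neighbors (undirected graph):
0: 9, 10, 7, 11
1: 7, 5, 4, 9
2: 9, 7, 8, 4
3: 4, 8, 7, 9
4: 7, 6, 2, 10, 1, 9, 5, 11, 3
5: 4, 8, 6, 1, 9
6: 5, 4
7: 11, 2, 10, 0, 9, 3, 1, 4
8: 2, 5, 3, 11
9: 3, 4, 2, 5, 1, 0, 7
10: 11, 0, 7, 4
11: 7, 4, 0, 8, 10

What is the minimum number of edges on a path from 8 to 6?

2

Level 0: 8
Level 1: 2, 3, 5, 11
Level 2: 0, 1, 4, 6, 7, 9, 10
6 first appears at level 2.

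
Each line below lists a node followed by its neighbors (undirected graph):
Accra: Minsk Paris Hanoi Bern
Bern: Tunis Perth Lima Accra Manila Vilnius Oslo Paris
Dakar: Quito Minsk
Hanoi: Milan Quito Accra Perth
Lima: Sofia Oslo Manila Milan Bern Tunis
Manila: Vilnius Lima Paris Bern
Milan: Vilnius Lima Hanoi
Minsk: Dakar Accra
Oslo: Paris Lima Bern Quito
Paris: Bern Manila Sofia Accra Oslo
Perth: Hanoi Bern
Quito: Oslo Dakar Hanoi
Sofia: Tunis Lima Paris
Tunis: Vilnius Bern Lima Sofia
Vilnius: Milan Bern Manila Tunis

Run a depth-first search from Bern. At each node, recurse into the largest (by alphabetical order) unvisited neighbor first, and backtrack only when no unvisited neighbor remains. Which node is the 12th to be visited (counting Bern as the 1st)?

Visit Bern
Bern → Vilnius
Vilnius → Tunis
Tunis → Sofia
Sofia → Paris
Paris → Oslo
Oslo → Quito
Quito → Hanoi
Hanoi → Perth
Hanoi → Milan
Milan → Lima
Lima → Manila
Hanoi → Accra
Accra → Minsk
Minsk → Dakar

Visit order: Bern, Vilnius, Tunis, Sofia, Paris, Oslo, Quito, Hanoi, Perth, Milan, Lima, Manila, Accra, Minsk, Dakar

Manila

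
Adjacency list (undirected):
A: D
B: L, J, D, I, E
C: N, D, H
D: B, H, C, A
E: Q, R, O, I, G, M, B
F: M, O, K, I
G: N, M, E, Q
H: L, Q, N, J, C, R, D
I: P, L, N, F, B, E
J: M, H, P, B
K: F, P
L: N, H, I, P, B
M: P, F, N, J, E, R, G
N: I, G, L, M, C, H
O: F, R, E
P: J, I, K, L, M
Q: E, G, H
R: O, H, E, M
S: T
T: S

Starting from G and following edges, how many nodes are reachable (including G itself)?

BFS from G visits: G, N, M, E, Q, I, L, C, H, P, F, J, R, O, B, D, K, A
Reachable nodes: 18 of 20 total.

18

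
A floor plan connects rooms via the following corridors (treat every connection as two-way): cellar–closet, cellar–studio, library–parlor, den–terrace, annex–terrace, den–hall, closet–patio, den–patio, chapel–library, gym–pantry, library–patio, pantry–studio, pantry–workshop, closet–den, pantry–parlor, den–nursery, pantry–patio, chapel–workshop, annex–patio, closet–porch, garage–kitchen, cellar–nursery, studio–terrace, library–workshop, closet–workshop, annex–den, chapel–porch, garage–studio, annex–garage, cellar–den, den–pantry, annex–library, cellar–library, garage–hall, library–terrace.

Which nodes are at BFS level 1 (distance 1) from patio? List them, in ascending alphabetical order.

annex, closet, den, library, pantry

Level 0: patio
Level 1: annex, closet, den, library, pantry
Level 2: cellar, chapel, garage, gym, hall, nursery, parlor, porch, studio, terrace, workshop
Level 3: kitchen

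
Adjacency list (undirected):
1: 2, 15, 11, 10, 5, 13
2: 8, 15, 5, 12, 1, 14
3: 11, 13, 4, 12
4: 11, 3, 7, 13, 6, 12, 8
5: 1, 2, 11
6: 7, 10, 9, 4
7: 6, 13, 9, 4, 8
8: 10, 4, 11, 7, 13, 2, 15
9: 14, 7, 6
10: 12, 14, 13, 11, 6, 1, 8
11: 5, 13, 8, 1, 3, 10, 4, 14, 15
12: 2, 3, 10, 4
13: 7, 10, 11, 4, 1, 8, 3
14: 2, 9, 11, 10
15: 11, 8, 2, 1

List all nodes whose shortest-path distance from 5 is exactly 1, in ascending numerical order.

1, 2, 11

Level 0: 5
Level 1: 1, 2, 11
Level 2: 3, 4, 8, 10, 12, 13, 14, 15
Level 3: 6, 7, 9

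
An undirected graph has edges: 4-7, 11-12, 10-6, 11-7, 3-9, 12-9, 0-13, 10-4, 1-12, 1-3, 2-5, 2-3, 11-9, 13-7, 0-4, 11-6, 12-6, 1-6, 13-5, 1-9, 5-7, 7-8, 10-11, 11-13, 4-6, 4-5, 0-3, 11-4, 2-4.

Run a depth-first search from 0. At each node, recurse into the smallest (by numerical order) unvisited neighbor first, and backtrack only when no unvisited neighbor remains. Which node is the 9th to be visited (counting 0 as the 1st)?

Visit 0
0 → 3
3 → 1
1 → 6
6 → 4
4 → 2
2 → 5
5 → 7
7 → 8
7 → 11
11 → 9
9 → 12
11 → 10
11 → 13

Visit order: 0, 3, 1, 6, 4, 2, 5, 7, 8, 11, 9, 12, 10, 13

8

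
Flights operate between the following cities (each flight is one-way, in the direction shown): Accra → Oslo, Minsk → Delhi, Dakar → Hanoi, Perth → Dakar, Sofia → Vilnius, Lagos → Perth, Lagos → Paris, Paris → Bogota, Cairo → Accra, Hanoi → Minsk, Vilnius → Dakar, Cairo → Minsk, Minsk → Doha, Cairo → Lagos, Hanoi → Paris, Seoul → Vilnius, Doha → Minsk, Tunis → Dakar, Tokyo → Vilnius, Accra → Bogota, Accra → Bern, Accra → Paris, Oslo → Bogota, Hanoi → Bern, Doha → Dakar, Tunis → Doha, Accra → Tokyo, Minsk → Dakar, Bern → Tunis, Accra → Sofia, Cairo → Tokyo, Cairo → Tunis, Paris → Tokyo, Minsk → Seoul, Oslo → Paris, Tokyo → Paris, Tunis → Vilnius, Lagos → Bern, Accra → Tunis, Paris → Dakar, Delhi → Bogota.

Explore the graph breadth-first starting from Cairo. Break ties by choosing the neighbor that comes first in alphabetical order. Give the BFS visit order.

Cairo → Accra → Lagos → Minsk → Tokyo → Tunis → Bern → Bogota → Oslo → Paris → Sofia → Perth → Dakar → Delhi → Doha → Seoul → Vilnius → Hanoi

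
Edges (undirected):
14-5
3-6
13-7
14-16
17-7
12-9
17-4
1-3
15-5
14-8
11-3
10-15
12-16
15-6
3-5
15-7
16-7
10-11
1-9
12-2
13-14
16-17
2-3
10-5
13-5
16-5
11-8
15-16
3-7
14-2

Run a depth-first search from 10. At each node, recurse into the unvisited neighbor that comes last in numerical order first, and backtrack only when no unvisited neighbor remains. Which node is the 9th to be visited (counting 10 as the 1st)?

Visit 10
10 → 15
15 → 16
16 → 17
17 → 7
7 → 13
13 → 14
14 → 8
8 → 11
11 → 3
3 → 6
3 → 5
3 → 2
2 → 12
12 → 9
9 → 1
17 → 4

Visit order: 10, 15, 16, 17, 7, 13, 14, 8, 11, 3, 6, 5, 2, 12, 9, 1, 4

11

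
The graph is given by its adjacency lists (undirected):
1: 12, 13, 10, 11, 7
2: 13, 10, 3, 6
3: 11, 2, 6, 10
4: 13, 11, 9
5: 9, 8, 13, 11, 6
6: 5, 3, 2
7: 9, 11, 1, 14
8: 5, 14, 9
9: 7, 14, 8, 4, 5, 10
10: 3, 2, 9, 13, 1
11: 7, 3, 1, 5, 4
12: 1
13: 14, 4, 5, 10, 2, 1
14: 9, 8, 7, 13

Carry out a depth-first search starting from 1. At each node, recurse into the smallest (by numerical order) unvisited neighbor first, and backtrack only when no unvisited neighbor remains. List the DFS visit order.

1 → 7 → 9 → 4 → 11 → 3 → 2 → 6 → 5 → 8 → 14 → 13 → 10 → 12

Visit 1
1 → 7
7 → 9
9 → 4
4 → 11
11 → 3
3 → 2
2 → 6
6 → 5
5 → 8
8 → 14
14 → 13
13 → 10
1 → 12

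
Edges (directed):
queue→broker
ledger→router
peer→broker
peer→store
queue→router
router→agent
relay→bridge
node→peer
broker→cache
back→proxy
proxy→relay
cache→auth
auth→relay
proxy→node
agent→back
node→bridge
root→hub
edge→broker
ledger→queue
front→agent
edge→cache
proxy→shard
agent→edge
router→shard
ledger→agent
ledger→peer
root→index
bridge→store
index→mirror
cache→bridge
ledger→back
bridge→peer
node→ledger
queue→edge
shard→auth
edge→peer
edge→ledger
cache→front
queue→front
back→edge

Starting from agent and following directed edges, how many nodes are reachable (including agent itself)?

17

BFS from agent visits: agent, back, edge, proxy, broker, cache, ledger, peer, node, relay, shard, auth, bridge, front, queue, router, store
Reachable nodes: 17 of 21 total.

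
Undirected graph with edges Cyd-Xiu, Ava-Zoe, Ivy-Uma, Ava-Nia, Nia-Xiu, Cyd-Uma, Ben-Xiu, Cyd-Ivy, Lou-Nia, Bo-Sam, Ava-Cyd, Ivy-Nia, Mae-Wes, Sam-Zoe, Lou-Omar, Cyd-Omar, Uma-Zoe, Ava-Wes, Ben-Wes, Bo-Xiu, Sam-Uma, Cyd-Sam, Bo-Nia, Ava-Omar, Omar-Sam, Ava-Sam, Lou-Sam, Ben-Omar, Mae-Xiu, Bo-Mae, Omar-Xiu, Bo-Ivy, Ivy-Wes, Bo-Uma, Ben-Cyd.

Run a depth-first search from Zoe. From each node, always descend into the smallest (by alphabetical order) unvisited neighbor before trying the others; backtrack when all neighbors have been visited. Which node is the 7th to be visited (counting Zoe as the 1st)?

Visit Zoe
Zoe → Ava
Ava → Cyd
Cyd → Ben
Ben → Omar
Omar → Lou
Lou → Nia
Nia → Bo
Bo → Ivy
Ivy → Uma
Uma → Sam
Ivy → Wes
Wes → Mae
Mae → Xiu

Visit order: Zoe, Ava, Cyd, Ben, Omar, Lou, Nia, Bo, Ivy, Uma, Sam, Wes, Mae, Xiu

Nia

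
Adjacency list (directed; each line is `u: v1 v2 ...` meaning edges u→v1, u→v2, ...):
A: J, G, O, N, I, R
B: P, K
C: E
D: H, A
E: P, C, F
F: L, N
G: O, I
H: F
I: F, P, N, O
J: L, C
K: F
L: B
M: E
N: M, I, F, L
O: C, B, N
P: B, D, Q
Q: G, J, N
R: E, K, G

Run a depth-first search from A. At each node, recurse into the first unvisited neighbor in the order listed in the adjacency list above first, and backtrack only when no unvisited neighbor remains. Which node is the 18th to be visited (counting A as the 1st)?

Visit A
A → J
J → L
L → B
B → P
P → D
D → H
H → F
F → N
N → M
M → E
E → C
N → I
I → O
P → Q
Q → G
B → K
A → R

Visit order: A, J, L, B, P, D, H, F, N, M, E, C, I, O, Q, G, K, R

R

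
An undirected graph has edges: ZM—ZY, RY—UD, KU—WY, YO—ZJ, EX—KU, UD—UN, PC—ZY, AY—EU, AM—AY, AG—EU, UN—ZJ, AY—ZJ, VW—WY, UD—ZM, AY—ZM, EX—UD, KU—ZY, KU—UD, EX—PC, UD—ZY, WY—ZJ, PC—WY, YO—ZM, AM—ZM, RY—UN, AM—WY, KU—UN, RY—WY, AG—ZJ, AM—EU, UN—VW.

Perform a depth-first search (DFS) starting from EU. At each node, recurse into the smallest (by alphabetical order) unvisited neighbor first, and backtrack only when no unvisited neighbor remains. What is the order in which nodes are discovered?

Visit EU
EU → AG
AG → ZJ
ZJ → AY
AY → AM
AM → WY
WY → KU
KU → EX
EX → PC
PC → ZY
ZY → UD
UD → RY
RY → UN
UN → VW
UD → ZM
ZM → YO

EU AG ZJ AY AM WY KU EX PC ZY UD RY UN VW ZM YO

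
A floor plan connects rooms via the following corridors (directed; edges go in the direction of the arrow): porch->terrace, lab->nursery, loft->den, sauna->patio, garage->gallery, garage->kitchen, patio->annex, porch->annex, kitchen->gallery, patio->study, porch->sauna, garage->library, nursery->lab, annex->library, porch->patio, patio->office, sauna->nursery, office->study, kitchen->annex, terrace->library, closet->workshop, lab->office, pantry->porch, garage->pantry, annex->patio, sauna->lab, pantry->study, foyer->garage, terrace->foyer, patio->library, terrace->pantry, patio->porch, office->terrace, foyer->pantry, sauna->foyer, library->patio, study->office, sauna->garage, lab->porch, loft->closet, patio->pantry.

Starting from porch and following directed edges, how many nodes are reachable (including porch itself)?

BFS from porch visits: porch, terrace, sauna, patio, annex, pantry, library, foyer, nursery, lab, garage, study, office, kitchen, gallery
Reachable nodes: 15 of 19 total.

15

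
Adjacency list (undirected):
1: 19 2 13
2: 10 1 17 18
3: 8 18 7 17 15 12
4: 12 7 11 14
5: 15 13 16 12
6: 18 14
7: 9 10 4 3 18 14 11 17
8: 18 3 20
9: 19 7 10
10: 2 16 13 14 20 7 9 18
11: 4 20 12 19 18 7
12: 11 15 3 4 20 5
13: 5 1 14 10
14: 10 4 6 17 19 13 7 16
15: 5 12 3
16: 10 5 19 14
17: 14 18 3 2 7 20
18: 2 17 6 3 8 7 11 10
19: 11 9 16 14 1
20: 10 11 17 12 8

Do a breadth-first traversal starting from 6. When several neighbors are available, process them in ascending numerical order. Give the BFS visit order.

6 14 18 4 7 10 13 16 17 19 2 3 8 11 12 9 20 1 5 15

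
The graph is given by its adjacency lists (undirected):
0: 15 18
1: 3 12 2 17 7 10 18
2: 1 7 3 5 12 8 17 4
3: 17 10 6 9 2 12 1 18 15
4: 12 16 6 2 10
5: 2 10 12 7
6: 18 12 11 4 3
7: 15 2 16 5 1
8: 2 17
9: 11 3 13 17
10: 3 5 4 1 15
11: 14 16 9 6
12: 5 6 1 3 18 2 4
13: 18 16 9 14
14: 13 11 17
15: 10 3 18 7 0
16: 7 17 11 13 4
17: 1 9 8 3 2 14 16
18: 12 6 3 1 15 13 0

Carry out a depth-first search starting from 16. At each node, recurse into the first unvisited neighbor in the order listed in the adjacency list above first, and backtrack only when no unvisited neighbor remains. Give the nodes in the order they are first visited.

16, 7, 15, 10, 3, 17, 1, 12, 5, 2, 8, 4, 6, 18, 13, 9, 11, 14, 0

Visit 16
16 → 7
7 → 15
15 → 10
10 → 3
3 → 17
17 → 1
1 → 12
12 → 5
5 → 2
2 → 8
2 → 4
4 → 6
6 → 18
18 → 13
13 → 9
9 → 11
11 → 14
18 → 0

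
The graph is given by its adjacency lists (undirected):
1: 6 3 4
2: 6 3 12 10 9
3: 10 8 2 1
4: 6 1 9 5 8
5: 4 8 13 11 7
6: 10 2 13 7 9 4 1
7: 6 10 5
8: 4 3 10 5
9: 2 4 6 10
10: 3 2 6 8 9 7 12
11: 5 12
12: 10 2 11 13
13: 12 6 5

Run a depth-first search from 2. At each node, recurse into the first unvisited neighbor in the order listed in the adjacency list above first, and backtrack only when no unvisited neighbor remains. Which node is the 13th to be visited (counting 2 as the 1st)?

Visit 2
2 → 6
6 → 10
10 → 3
3 → 8
8 → 4
4 → 1
4 → 9
4 → 5
5 → 13
13 → 12
12 → 11
5 → 7

Visit order: 2, 6, 10, 3, 8, 4, 1, 9, 5, 13, 12, 11, 7

7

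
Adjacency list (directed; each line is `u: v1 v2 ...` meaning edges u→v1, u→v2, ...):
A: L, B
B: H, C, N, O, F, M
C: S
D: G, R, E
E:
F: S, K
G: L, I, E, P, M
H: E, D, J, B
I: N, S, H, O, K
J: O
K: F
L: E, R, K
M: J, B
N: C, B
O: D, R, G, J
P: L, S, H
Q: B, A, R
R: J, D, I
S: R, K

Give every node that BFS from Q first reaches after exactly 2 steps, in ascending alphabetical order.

Level 0: Q
Level 1: A, B, R
Level 2: C, D, F, H, I, J, L, M, N, O
Level 3: E, G, K, S
Level 4: P

C, D, F, H, I, J, L, M, N, O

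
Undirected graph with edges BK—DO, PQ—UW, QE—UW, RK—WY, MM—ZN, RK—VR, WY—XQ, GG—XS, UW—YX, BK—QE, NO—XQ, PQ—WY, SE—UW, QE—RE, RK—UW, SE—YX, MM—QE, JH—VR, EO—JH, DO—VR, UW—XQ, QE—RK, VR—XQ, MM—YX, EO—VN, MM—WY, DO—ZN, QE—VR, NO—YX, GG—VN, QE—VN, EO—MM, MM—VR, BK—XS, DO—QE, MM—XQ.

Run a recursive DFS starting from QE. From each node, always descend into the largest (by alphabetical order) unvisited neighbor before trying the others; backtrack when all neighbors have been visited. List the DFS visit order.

Visit QE
QE → VR
VR → XQ
XQ → WY
WY → RK
RK → UW
UW → YX
YX → SE
YX → NO
YX → MM
MM → ZN
ZN → DO
DO → BK
BK → XS
XS → GG
GG → VN
VN → EO
EO → JH
UW → PQ
QE → RE

QE, VR, XQ, WY, RK, UW, YX, SE, NO, MM, ZN, DO, BK, XS, GG, VN, EO, JH, PQ, RE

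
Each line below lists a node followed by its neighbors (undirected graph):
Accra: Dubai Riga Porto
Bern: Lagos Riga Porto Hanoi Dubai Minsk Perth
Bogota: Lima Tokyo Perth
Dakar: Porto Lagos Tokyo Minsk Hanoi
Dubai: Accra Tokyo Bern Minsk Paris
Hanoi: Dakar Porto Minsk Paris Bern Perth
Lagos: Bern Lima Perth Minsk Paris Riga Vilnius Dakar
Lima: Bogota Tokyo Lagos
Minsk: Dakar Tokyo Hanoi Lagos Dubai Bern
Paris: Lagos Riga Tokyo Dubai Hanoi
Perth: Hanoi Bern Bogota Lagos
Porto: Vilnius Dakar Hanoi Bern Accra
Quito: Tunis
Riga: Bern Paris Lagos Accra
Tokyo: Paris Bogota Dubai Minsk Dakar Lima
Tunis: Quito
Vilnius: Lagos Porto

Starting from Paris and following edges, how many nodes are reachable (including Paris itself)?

BFS from Paris visits: Paris, Dubai, Hanoi, Lagos, Riga, Tokyo, Accra, Bern, Minsk, Dakar, Perth, Porto, Lima, Vilnius, Bogota
Reachable nodes: 15 of 17 total.

15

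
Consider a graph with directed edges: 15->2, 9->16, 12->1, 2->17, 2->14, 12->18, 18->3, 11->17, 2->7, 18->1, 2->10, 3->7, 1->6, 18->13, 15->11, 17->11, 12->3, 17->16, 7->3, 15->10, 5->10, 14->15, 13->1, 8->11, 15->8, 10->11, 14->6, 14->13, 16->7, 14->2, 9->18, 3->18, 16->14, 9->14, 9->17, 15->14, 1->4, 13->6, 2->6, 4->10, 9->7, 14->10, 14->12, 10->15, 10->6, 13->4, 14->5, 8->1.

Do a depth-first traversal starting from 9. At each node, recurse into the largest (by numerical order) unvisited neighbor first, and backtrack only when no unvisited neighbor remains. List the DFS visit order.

Visit 9
9 → 18
18 → 13
13 → 6
13 → 4
4 → 10
10 → 15
15 → 14
14 → 12
12 → 3
3 → 7
12 → 1
14 → 5
14 → 2
2 → 17
17 → 16
17 → 11
15 → 8

9, 18, 13, 6, 4, 10, 15, 14, 12, 3, 7, 1, 5, 2, 17, 16, 11, 8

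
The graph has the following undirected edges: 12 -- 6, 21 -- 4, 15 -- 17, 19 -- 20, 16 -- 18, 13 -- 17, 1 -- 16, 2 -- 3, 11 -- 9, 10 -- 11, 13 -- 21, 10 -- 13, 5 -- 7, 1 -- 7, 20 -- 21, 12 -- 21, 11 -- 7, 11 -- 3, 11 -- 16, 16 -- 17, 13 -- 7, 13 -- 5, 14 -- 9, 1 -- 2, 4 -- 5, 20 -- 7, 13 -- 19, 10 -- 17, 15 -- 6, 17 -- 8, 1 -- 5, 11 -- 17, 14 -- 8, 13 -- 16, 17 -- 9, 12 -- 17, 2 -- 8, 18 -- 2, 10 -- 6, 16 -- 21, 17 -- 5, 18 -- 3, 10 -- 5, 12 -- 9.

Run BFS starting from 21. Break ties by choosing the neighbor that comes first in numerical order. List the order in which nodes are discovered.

21, 4, 12, 13, 16, 20, 5, 6, 9, 17, 7, 10, 19, 1, 11, 18, 15, 14, 8, 2, 3

Visit 21; enqueue 4, 12, 13, 16, 20 → queue [4, 12, 13, 16, 20]
Visit 4; enqueue 5 → queue [12, 13, 16, 20, 5]
Visit 12; enqueue 6, 9, 17 → queue [13, 16, 20, 5, 6, 9, 17]
Visit 13; enqueue 7, 10, 19 → queue [16, 20, 5, 6, 9, 17, 7, 10, 19]
Visit 16; enqueue 1, 11, 18 → queue [20, 5, 6, 9, 17, 7, 10, 19, 1, 11, 18]
Visit 20 → queue [5, 6, 9, 17, 7, 10, 19, 1, 11, 18]
Visit 5 → queue [6, 9, 17, 7, 10, 19, 1, 11, 18]
Visit 6; enqueue 15 → queue [9, 17, 7, 10, 19, 1, 11, 18, 15]
Visit 9; enqueue 14 → queue [17, 7, 10, 19, 1, 11, 18, 15, 14]
Visit 17; enqueue 8 → queue [7, 10, 19, 1, 11, 18, 15, 14, 8]
Visit 7 → queue [10, 19, 1, 11, 18, 15, 14, 8]
Visit 10 → queue [19, 1, 11, 18, 15, 14, 8]
Visit 19 → queue [1, 11, 18, 15, 14, 8]
Visit 1; enqueue 2 → queue [11, 18, 15, 14, 8, 2]
Visit 11; enqueue 3 → queue [18, 15, 14, 8, 2, 3]
Visit 18 → queue [15, 14, 8, 2, 3]
Visit 15 → queue [14, 8, 2, 3]
Visit 14 → queue [8, 2, 3]
Visit 8 → queue [2, 3]
Visit 2 → queue [3]
Visit 3 → queue []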